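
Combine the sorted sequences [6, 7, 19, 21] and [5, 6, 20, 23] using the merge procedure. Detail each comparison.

Merging process:

Compare 6 vs 5: take 5 from right. Merged: [5]
Compare 6 vs 6: take 6 from left. Merged: [5, 6]
Compare 7 vs 6: take 6 from right. Merged: [5, 6, 6]
Compare 7 vs 20: take 7 from left. Merged: [5, 6, 6, 7]
Compare 19 vs 20: take 19 from left. Merged: [5, 6, 6, 7, 19]
Compare 21 vs 20: take 20 from right. Merged: [5, 6, 6, 7, 19, 20]
Compare 21 vs 23: take 21 from left. Merged: [5, 6, 6, 7, 19, 20, 21]
Append remaining from right: [23]. Merged: [5, 6, 6, 7, 19, 20, 21, 23]

Final merged array: [5, 6, 6, 7, 19, 20, 21, 23]
Total comparisons: 7

The merged array is [5, 6, 6, 7, 19, 20, 21, 23], requiring 7 comparisons. The merge step runs in O(n) time where n is the total number of elements.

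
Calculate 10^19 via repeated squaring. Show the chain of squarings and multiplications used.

Computing 10^19 by squaring (build up from 10^1; each line after the first costs one multiplication):

10^1 = 10
10^2 = (10^1)^2 = 10^2 = 100
10^4 = (10^2)^2 = 100^2 = 10000
10^8 = (10^4)^2 = 10000^2 = 100000000
10^9 = 10 * 10^8 = 10 * 100000000 = 1000000000
10^18 = (10^9)^2 = 1000000000^2 = 1000000000000000000
10^19 = 10 * 10^18 = 10 * 1000000000000000000 = 10000000000000000000

Result: 10000000000000000000
Multiplications needed: 6 (6 lines after 10^1)

10^19 = 10000000000000000000. Using exponentiation by squaring, this requires 6 multiplications. The key idea: if the exponent is even, square the half-power; if odd, multiply by the base once.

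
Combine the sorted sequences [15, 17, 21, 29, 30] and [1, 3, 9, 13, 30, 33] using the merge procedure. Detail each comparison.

Merging process:

Compare 15 vs 1: take 1 from right. Merged: [1]
Compare 15 vs 3: take 3 from right. Merged: [1, 3]
Compare 15 vs 9: take 9 from right. Merged: [1, 3, 9]
Compare 15 vs 13: take 13 from right. Merged: [1, 3, 9, 13]
Compare 15 vs 30: take 15 from left. Merged: [1, 3, 9, 13, 15]
Compare 17 vs 30: take 17 from left. Merged: [1, 3, 9, 13, 15, 17]
Compare 21 vs 30: take 21 from left. Merged: [1, 3, 9, 13, 15, 17, 21]
Compare 29 vs 30: take 29 from left. Merged: [1, 3, 9, 13, 15, 17, 21, 29]
Compare 30 vs 30: take 30 from left. Merged: [1, 3, 9, 13, 15, 17, 21, 29, 30]
Append remaining from right: [30, 33]. Merged: [1, 3, 9, 13, 15, 17, 21, 29, 30, 30, 33]

Final merged array: [1, 3, 9, 13, 15, 17, 21, 29, 30, 30, 33]
Total comparisons: 9

The merged array is [1, 3, 9, 13, 15, 17, 21, 29, 30, 30, 33], requiring 9 comparisons. The merge step runs in O(n) time where n is the total number of elements.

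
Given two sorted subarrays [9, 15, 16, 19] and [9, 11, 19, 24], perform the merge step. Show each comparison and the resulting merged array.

Merging process:

Compare 9 vs 9: take 9 from left. Merged: [9]
Compare 15 vs 9: take 9 from right. Merged: [9, 9]
Compare 15 vs 11: take 11 from right. Merged: [9, 9, 11]
Compare 15 vs 19: take 15 from left. Merged: [9, 9, 11, 15]
Compare 16 vs 19: take 16 from left. Merged: [9, 9, 11, 15, 16]
Compare 19 vs 19: take 19 from left. Merged: [9, 9, 11, 15, 16, 19]
Append remaining from right: [19, 24]. Merged: [9, 9, 11, 15, 16, 19, 19, 24]

Final merged array: [9, 9, 11, 15, 16, 19, 19, 24]
Total comparisons: 6

The merged array is [9, 9, 11, 15, 16, 19, 19, 24], requiring 6 comparisons. The merge step runs in O(n) time where n is the total number of elements.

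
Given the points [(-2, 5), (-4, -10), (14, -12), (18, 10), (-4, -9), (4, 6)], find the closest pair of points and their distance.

Computing all pairwise distances among 6 points:

d((-2, 5), (-4, -10)) = 15.1327
d((-2, 5), (14, -12)) = 23.3452
d((-2, 5), (18, 10)) = 20.6155
d((-2, 5), (-4, -9)) = 14.1421
d((-2, 5), (4, 6)) = 6.0828
d((-4, -10), (14, -12)) = 18.1108
d((-4, -10), (18, 10)) = 29.7321
d((-4, -10), (-4, -9)) = 1.0 <-- minimum
d((-4, -10), (4, 6)) = 17.8885
d((14, -12), (18, 10)) = 22.3607
d((14, -12), (-4, -9)) = 18.2483
d((14, -12), (4, 6)) = 20.5913
d((18, 10), (-4, -9)) = 29.0689
d((18, 10), (4, 6)) = 14.5602
d((-4, -9), (4, 6)) = 17.0

Closest pair: (-4, -10) and (-4, -9) with distance 1.0

The closest pair is (-4, -10) and (-4, -9) with Euclidean distance 1.0. For 6 points, brute-force pairwise comparison is shown above. For large n, the divide-and-conquer algorithm (sort by x, recurse on halves, check the dividing strip) achieves O(n log n).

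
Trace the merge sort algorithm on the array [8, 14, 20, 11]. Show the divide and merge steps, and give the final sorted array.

Merge sort trace:

Split: [8, 14, 20, 11] -> [8, 14] and [20, 11]
  Split: [8, 14] -> [8] and [14]
  Merge: [8] + [14] -> [8, 14]
  Split: [20, 11] -> [20] and [11]
  Merge: [20] + [11] -> [11, 20]
Merge: [8, 14] + [11, 20] -> [8, 11, 14, 20]

Final sorted array: [8, 11, 14, 20]

The merge sort proceeds by recursively splitting the array and merging sorted halves.
After all merges, the sorted array is [8, 11, 14, 20].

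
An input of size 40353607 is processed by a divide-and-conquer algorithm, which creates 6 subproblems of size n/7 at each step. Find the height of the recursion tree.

For divide and conquer with division factor 7:

Problem sizes at each level:
Level 0: 40353607
Level 1: 5764801
Level 2: 823543
Level 3: 117649
Level 4: 16807
Level 5: 2401
Level 6: 343
Level 7: 49
Level 8: 7
Level 9: 1

The root is level 0 and the size-1 base case is level 9 (the tree spans levels 0 through 9, i.e. 10 levels counting the root), so the depth is the number of divisions: log_7(40353607) = 9

The recursion tree depth is log_7(40353607) = 9. At each level, the problem size is divided by 7, so it takes 9 divisions to reduce to a base case of size 1. The algorithm makes 6 recursive calls at each level.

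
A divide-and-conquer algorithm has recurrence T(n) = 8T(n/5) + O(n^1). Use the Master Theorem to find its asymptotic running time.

Master Theorem for T(n) = 8T(n/5) + O(n^1):

a = 8, b = 5, c = 1
log_b(a) = log_5(8) = 1.2920

Case 1: c = 1 < log_5(8) = 1.2920
T(n) = O(n^(log_5 8))

For T(n) = 8T(n/5) + O(n^1): log_5(8) = 1.2920. This is Case 1 of the Master Theorem (c < log_b(a), work dominated by leaves), giving O(n^(log_5 8)).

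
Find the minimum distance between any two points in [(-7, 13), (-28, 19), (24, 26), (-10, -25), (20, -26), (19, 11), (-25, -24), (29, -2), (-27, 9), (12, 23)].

Computing all pairwise distances among 10 points:

d((-7, 13), (-28, 19)) = 21.8403
d((-7, 13), (24, 26)) = 33.6155
d((-7, 13), (-10, -25)) = 38.1182
d((-7, 13), (20, -26)) = 47.4342
d((-7, 13), (19, 11)) = 26.0768
d((-7, 13), (-25, -24)) = 41.1461
d((-7, 13), (29, -2)) = 39.0
d((-7, 13), (-27, 9)) = 20.3961
d((-7, 13), (12, 23)) = 21.4709
d((-28, 19), (24, 26)) = 52.469
d((-28, 19), (-10, -25)) = 47.5395
d((-28, 19), (20, -26)) = 65.7951
d((-28, 19), (19, 11)) = 47.676
d((-28, 19), (-25, -24)) = 43.1045
d((-28, 19), (29, -2)) = 60.7454
d((-28, 19), (-27, 9)) = 10.0499 <-- minimum
d((-28, 19), (12, 23)) = 40.1995
d((24, 26), (-10, -25)) = 61.2944
d((24, 26), (20, -26)) = 52.1536
d((24, 26), (19, 11)) = 15.8114
d((24, 26), (-25, -24)) = 70.0071
d((24, 26), (29, -2)) = 28.4429
d((24, 26), (-27, 9)) = 53.7587
d((24, 26), (12, 23)) = 12.3693
d((-10, -25), (20, -26)) = 30.0167
d((-10, -25), (19, 11)) = 46.2277
d((-10, -25), (-25, -24)) = 15.0333
d((-10, -25), (29, -2)) = 45.2769
d((-10, -25), (-27, 9)) = 38.0132
d((-10, -25), (12, 23)) = 52.8015
d((20, -26), (19, 11)) = 37.0135
d((20, -26), (-25, -24)) = 45.0444
d((20, -26), (29, -2)) = 25.632
d((20, -26), (-27, 9)) = 58.6003
d((20, -26), (12, 23)) = 49.6488
d((19, 11), (-25, -24)) = 56.2228
d((19, 11), (29, -2)) = 16.4012
d((19, 11), (-27, 9)) = 46.0435
d((19, 11), (12, 23)) = 13.8924
d((-25, -24), (29, -2)) = 58.3095
d((-25, -24), (-27, 9)) = 33.0606
d((-25, -24), (12, 23)) = 59.8164
d((29, -2), (-27, 9)) = 57.0701
d((29, -2), (12, 23)) = 30.2324
d((-27, 9), (12, 23)) = 41.4367

Closest pair: (-28, 19) and (-27, 9) with distance 10.0499

The closest pair is (-28, 19) and (-27, 9) with Euclidean distance 10.0499. For 10 points, brute-force pairwise comparison is shown above. For large n, the divide-and-conquer algorithm (sort by x, recurse on halves, check the dividing strip) achieves O(n log n).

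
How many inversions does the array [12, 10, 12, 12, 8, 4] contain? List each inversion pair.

Finding inversions in [12, 10, 12, 12, 8, 4]:

(0, 1): arr[0]=12 > arr[1]=10
(0, 4): arr[0]=12 > arr[4]=8
(0, 5): arr[0]=12 > arr[5]=4
(1, 4): arr[1]=10 > arr[4]=8
(1, 5): arr[1]=10 > arr[5]=4
(2, 4): arr[2]=12 > arr[4]=8
(2, 5): arr[2]=12 > arr[5]=4
(3, 4): arr[3]=12 > arr[4]=8
(3, 5): arr[3]=12 > arr[5]=4
(4, 5): arr[4]=8 > arr[5]=4

Total inversions: 10

The array has 10 inversion(s): (0,1), (0,4), (0,5), (1,4), (1,5), (2,4), (2,5), (3,4), (3,5), (4,5). Each pair (i,j) satisfies i < j and arr[i] > arr[j].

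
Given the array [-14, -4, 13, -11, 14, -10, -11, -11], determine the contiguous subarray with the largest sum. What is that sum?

Using Kadane's algorithm on [-14, -4, 13, -11, 14, -10, -11, -11]:

Scanning through the array:
Position 1 (value -4): max_ending_here = -4, max_so_far = -4
Position 2 (value 13): max_ending_here = 13, max_so_far = 13
Position 3 (value -11): max_ending_here = 2, max_so_far = 13
Position 4 (value 14): max_ending_here = 16, max_so_far = 16
Position 5 (value -10): max_ending_here = 6, max_so_far = 16
Position 6 (value -11): max_ending_here = -5, max_so_far = 16
Position 7 (value -11): max_ending_here = -11, max_so_far = 16

Maximum subarray: [13, -11, 14]
Maximum sum: 16

The maximum subarray is [13, -11, 14] with sum 16. This subarray runs from index 2 to index 4.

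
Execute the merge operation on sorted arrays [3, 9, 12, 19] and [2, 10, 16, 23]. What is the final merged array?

Merging process:

Compare 3 vs 2: take 2 from right. Merged: [2]
Compare 3 vs 10: take 3 from left. Merged: [2, 3]
Compare 9 vs 10: take 9 from left. Merged: [2, 3, 9]
Compare 12 vs 10: take 10 from right. Merged: [2, 3, 9, 10]
Compare 12 vs 16: take 12 from left. Merged: [2, 3, 9, 10, 12]
Compare 19 vs 16: take 16 from right. Merged: [2, 3, 9, 10, 12, 16]
Compare 19 vs 23: take 19 from left. Merged: [2, 3, 9, 10, 12, 16, 19]
Append remaining from right: [23]. Merged: [2, 3, 9, 10, 12, 16, 19, 23]

Final merged array: [2, 3, 9, 10, 12, 16, 19, 23]
Total comparisons: 7

The merged array is [2, 3, 9, 10, 12, 16, 19, 23], requiring 7 comparisons. The merge step runs in O(n) time where n is the total number of elements.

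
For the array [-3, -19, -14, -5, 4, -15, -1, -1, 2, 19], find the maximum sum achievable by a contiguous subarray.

Using Kadane's algorithm on [-3, -19, -14, -5, 4, -15, -1, -1, 2, 19]:

Scanning through the array:
Position 1 (value -19): max_ending_here = -19, max_so_far = -3
Position 2 (value -14): max_ending_here = -14, max_so_far = -3
Position 3 (value -5): max_ending_here = -5, max_so_far = -3
Position 4 (value 4): max_ending_here = 4, max_so_far = 4
Position 5 (value -15): max_ending_here = -11, max_so_far = 4
Position 6 (value -1): max_ending_here = -1, max_so_far = 4
Position 7 (value -1): max_ending_here = -1, max_so_far = 4
Position 8 (value 2): max_ending_here = 2, max_so_far = 4
Position 9 (value 19): max_ending_here = 21, max_so_far = 21

Maximum subarray: [2, 19]
Maximum sum: 21

The maximum subarray is [2, 19] with sum 21. This subarray runs from index 8 to index 9.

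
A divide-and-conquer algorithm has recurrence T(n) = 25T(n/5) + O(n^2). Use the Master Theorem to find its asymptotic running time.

Master Theorem for T(n) = 25T(n/5) + O(n^2):

a = 25, b = 5, c = 2
log_b(a) = log_5(25) = 2.0000

Case 2: c = 2 = log_5(25) = 2.0000
T(n) = O(n^2 log n) = O(n^2 log n)

For T(n) = 25T(n/5) + O(n^2): log_5(25) = 2.0000. This is Case 2 of the Master Theorem (c = log_b(a), equal work at all levels), giving O(n^2 log n).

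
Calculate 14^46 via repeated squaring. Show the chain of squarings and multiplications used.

Computing 14^46 by squaring (build up from 14^1; each line after the first costs one multiplication):

14^1 = 14
14^2 = (14^1)^2 = 14^2 = 196
14^4 = (14^2)^2 = 196^2 = 38416
14^5 = 14 * 14^4 = 14 * 38416 = 537824
14^10 = (14^5)^2 = 537824^2 = 289254654976
14^11 = 14 * 14^10 = 14 * 289254654976 = 4049565169664
14^22 = (14^11)^2 = 4049565169664^2 = 16398978063355821105872896
14^23 = 14 * 14^22 = 14 * 16398978063355821105872896 = 229585692886981495482220544
14^46 = (14^23)^2 = 229585692886981495482220544^2 = 52709590378395385649697127909589319306203213055655936

Result: 52709590378395385649697127909589319306203213055655936
Multiplications needed: 8 (8 lines after 14^1)

14^46 = 52709590378395385649697127909589319306203213055655936. Using exponentiation by squaring, this requires 8 multiplications. The key idea: if the exponent is even, square the half-power; if odd, multiply by the base once.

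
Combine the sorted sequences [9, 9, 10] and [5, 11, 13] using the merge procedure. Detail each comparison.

Merging process:

Compare 9 vs 5: take 5 from right. Merged: [5]
Compare 9 vs 11: take 9 from left. Merged: [5, 9]
Compare 9 vs 11: take 9 from left. Merged: [5, 9, 9]
Compare 10 vs 11: take 10 from left. Merged: [5, 9, 9, 10]
Append remaining from right: [11, 13]. Merged: [5, 9, 9, 10, 11, 13]

Final merged array: [5, 9, 9, 10, 11, 13]
Total comparisons: 4

The merged array is [5, 9, 9, 10, 11, 13], requiring 4 comparisons. The merge step runs in O(n) time where n is the total number of elements.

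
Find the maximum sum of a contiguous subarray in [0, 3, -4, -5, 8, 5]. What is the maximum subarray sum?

Using Kadane's algorithm on [0, 3, -4, -5, 8, 5]:

Scanning through the array:
Position 1 (value 3): max_ending_here = 3, max_so_far = 3
Position 2 (value -4): max_ending_here = -1, max_so_far = 3
Position 3 (value -5): max_ending_here = -5, max_so_far = 3
Position 4 (value 8): max_ending_here = 8, max_so_far = 8
Position 5 (value 5): max_ending_here = 13, max_so_far = 13

Maximum subarray: [8, 5]
Maximum sum: 13

The maximum subarray is [8, 5] with sum 13. This subarray runs from index 4 to index 5.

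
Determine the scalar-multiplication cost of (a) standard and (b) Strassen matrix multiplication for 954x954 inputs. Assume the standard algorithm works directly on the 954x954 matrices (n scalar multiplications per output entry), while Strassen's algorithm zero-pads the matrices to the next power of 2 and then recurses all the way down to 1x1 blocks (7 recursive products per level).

Matrix multiplication for 954x954 matrices:

Strassen's algorithm requires power-of-2 dimensions. Pad 954x954 to 1024x1024 (next power of 2).

Standard algorithm: 954^3 = 868250664 multiplications
Strassen's algorithm: 7^(log2(1024)) = 7^10 = 282475249 multiplications
Savings: 868250664 - 282475249 = 585775415 multiplications

Standard: 868250664 multiplications (954^3). Strassen: 282475249 multiplications (7^10, after padding to 1024x1024). Strassen reduces 8 recursive multiplications to 7 at each level.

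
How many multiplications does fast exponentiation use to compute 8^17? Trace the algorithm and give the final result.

Computing 8^17 by squaring (build up from 8^1; each line after the first costs one multiplication):

8^1 = 8
8^2 = (8^1)^2 = 8^2 = 64
8^4 = (8^2)^2 = 64^2 = 4096
8^8 = (8^4)^2 = 4096^2 = 16777216
8^16 = (8^8)^2 = 16777216^2 = 281474976710656
8^17 = 8 * 8^16 = 8 * 281474976710656 = 2251799813685248

Result: 2251799813685248
Multiplications needed: 5 (5 lines after 8^1)

8^17 = 2251799813685248. Using exponentiation by squaring, this requires 5 multiplications. The key idea: if the exponent is even, square the half-power; if odd, multiply by the base once.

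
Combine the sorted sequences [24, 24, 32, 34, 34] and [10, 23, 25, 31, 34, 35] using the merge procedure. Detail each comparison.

Merging process:

Compare 24 vs 10: take 10 from right. Merged: [10]
Compare 24 vs 23: take 23 from right. Merged: [10, 23]
Compare 24 vs 25: take 24 from left. Merged: [10, 23, 24]
Compare 24 vs 25: take 24 from left. Merged: [10, 23, 24, 24]
Compare 32 vs 25: take 25 from right. Merged: [10, 23, 24, 24, 25]
Compare 32 vs 31: take 31 from right. Merged: [10, 23, 24, 24, 25, 31]
Compare 32 vs 34: take 32 from left. Merged: [10, 23, 24, 24, 25, 31, 32]
Compare 34 vs 34: take 34 from left. Merged: [10, 23, 24, 24, 25, 31, 32, 34]
Compare 34 vs 34: take 34 from left. Merged: [10, 23, 24, 24, 25, 31, 32, 34, 34]
Append remaining from right: [34, 35]. Merged: [10, 23, 24, 24, 25, 31, 32, 34, 34, 34, 35]

Final merged array: [10, 23, 24, 24, 25, 31, 32, 34, 34, 34, 35]
Total comparisons: 9

The merged array is [10, 23, 24, 24, 25, 31, 32, 34, 34, 34, 35], requiring 9 comparisons. The merge step runs in O(n) time where n is the total number of elements.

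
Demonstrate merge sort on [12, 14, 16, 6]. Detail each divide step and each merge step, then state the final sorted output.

Merge sort trace:

Split: [12, 14, 16, 6] -> [12, 14] and [16, 6]
  Split: [12, 14] -> [12] and [14]
  Merge: [12] + [14] -> [12, 14]
  Split: [16, 6] -> [16] and [6]
  Merge: [16] + [6] -> [6, 16]
Merge: [12, 14] + [6, 16] -> [6, 12, 14, 16]

Final sorted array: [6, 12, 14, 16]

The merge sort proceeds by recursively splitting the array and merging sorted halves.
After all merges, the sorted array is [6, 12, 14, 16].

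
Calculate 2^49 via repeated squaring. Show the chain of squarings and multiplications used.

Computing 2^49 by squaring (build up from 2^1; each line after the first costs one multiplication):

2^1 = 2
2^2 = (2^1)^2 = 2^2 = 4
2^3 = 2 * 2^2 = 2 * 4 = 8
2^6 = (2^3)^2 = 8^2 = 64
2^12 = (2^6)^2 = 64^2 = 4096
2^24 = (2^12)^2 = 4096^2 = 16777216
2^48 = (2^24)^2 = 16777216^2 = 281474976710656
2^49 = 2 * 2^48 = 2 * 281474976710656 = 562949953421312

Result: 562949953421312
Multiplications needed: 7 (7 lines after 2^1)

2^49 = 562949953421312. Using exponentiation by squaring, this requires 7 multiplications. The key idea: if the exponent is even, square the half-power; if odd, multiply by the base once.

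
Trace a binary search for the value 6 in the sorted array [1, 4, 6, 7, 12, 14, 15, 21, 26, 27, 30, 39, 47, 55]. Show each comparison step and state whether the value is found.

Binary search for 6 in [1, 4, 6, 7, 12, 14, 15, 21, 26, 27, 30, 39, 47, 55]:

lo=0, hi=13, mid=6, arr[mid]=15 -> 15 > 6, search left half
lo=0, hi=5, mid=2, arr[mid]=6 -> Found target at index 2!

Binary search finds 6 at index 2 after 2 comparisons. The search repeatedly halves the search space by comparing with the middle element.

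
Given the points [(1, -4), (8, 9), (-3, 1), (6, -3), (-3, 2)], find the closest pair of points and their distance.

Computing all pairwise distances among 5 points:

d((1, -4), (8, 9)) = 14.7648
d((1, -4), (-3, 1)) = 6.4031
d((1, -4), (6, -3)) = 5.099
d((1, -4), (-3, 2)) = 7.2111
d((8, 9), (-3, 1)) = 13.6015
d((8, 9), (6, -3)) = 12.1655
d((8, 9), (-3, 2)) = 13.0384
d((-3, 1), (6, -3)) = 9.8489
d((-3, 1), (-3, 2)) = 1.0 <-- minimum
d((6, -3), (-3, 2)) = 10.2956

Closest pair: (-3, 1) and (-3, 2) with distance 1.0

The closest pair is (-3, 1) and (-3, 2) with Euclidean distance 1.0. For 5 points, brute-force pairwise comparison is shown above. For large n, the divide-and-conquer algorithm (sort by x, recurse on halves, check the dividing strip) achieves O(n log n).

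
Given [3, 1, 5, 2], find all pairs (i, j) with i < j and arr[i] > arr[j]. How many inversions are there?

Finding inversions in [3, 1, 5, 2]:

(0, 1): arr[0]=3 > arr[1]=1
(0, 3): arr[0]=3 > arr[3]=2
(2, 3): arr[2]=5 > arr[3]=2

Total inversions: 3

The array has 3 inversion(s): (0,1), (0,3), (2,3). Each pair (i,j) satisfies i < j and arr[i] > arr[j].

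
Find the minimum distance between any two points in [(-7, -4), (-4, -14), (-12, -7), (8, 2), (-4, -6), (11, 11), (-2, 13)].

Computing all pairwise distances among 7 points:

d((-7, -4), (-4, -14)) = 10.4403
d((-7, -4), (-12, -7)) = 5.831
d((-7, -4), (8, 2)) = 16.1555
d((-7, -4), (-4, -6)) = 3.6056 <-- minimum
d((-7, -4), (11, 11)) = 23.4307
d((-7, -4), (-2, 13)) = 17.72
d((-4, -14), (-12, -7)) = 10.6301
d((-4, -14), (8, 2)) = 20.0
d((-4, -14), (-4, -6)) = 8.0
d((-4, -14), (11, 11)) = 29.1548
d((-4, -14), (-2, 13)) = 27.074
d((-12, -7), (8, 2)) = 21.9317
d((-12, -7), (-4, -6)) = 8.0623
d((-12, -7), (11, 11)) = 29.2062
d((-12, -7), (-2, 13)) = 22.3607
d((8, 2), (-4, -6)) = 14.4222
d((8, 2), (11, 11)) = 9.4868
d((8, 2), (-2, 13)) = 14.8661
d((-4, -6), (11, 11)) = 22.6716
d((-4, -6), (-2, 13)) = 19.105
d((11, 11), (-2, 13)) = 13.1529

Closest pair: (-7, -4) and (-4, -6) with distance 3.6056

The closest pair is (-7, -4) and (-4, -6) with Euclidean distance 3.6056. For 7 points, brute-force pairwise comparison is shown above. For large n, the divide-and-conquer algorithm (sort by x, recurse on halves, check the dividing strip) achieves O(n log n).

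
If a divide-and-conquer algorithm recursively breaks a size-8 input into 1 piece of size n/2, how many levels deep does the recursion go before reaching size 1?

For divide and conquer with division factor 2:

Problem sizes at each level:
Level 0: 8
Level 1: 4
Level 2: 2
Level 3: 1

The root is level 0 and the size-1 base case is level 3 (the tree spans levels 0 through 3, i.e. 4 levels counting the root), so the depth is the number of divisions: log_2(8) = 3

The recursion tree depth is log_2(8) = 3. At each level, the problem size is divided by 2, so it takes 3 divisions to reduce to a base case of size 1. The algorithm makes 1 recursive call at each level.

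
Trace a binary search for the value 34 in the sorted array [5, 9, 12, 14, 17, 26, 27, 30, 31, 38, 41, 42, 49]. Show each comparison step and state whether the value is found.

Binary search for 34 in [5, 9, 12, 14, 17, 26, 27, 30, 31, 38, 41, 42, 49]:

lo=0, hi=12, mid=6, arr[mid]=27 -> 27 < 34, search right half
lo=7, hi=12, mid=9, arr[mid]=38 -> 38 > 34, search left half
lo=7, hi=8, mid=7, arr[mid]=30 -> 30 < 34, search right half
lo=8, hi=8, mid=8, arr[mid]=31 -> 31 < 34, search right half
lo=9 > hi=8, target 34 not found

Binary search determines that 34 is not in the array after 4 comparisons. The search space was exhausted without finding the target.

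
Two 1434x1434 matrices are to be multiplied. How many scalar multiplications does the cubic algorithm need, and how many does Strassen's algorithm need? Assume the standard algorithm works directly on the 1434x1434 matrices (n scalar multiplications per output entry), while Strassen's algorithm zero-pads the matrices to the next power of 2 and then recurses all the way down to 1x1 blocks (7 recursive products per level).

Matrix multiplication for 1434x1434 matrices:

Strassen's algorithm requires power-of-2 dimensions. Pad 1434x1434 to 2048x2048 (next power of 2).

Standard algorithm: 1434^3 = 2948814504 multiplications
Strassen's algorithm: 7^(log2(2048)) = 7^11 = 1977326743 multiplications
Savings: 2948814504 - 1977326743 = 971487761 multiplications

Standard: 2948814504 multiplications (1434^3). Strassen: 1977326743 multiplications (7^11, after padding to 2048x2048). Strassen reduces 8 recursive multiplications to 7 at each level.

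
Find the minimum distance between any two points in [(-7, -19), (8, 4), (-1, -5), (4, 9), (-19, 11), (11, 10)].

Computing all pairwise distances among 6 points:

d((-7, -19), (8, 4)) = 27.4591
d((-7, -19), (-1, -5)) = 15.2315
d((-7, -19), (4, 9)) = 30.0832
d((-7, -19), (-19, 11)) = 32.311
d((-7, -19), (11, 10)) = 34.1321
d((8, 4), (-1, -5)) = 12.7279
d((8, 4), (4, 9)) = 6.4031 <-- minimum
d((8, 4), (-19, 11)) = 27.8927
d((8, 4), (11, 10)) = 6.7082
d((-1, -5), (4, 9)) = 14.8661
d((-1, -5), (-19, 11)) = 24.0832
d((-1, -5), (11, 10)) = 19.2094
d((4, 9), (-19, 11)) = 23.0868
d((4, 9), (11, 10)) = 7.0711
d((-19, 11), (11, 10)) = 30.0167

Closest pair: (8, 4) and (4, 9) with distance 6.4031

The closest pair is (8, 4) and (4, 9) with Euclidean distance 6.4031. For 6 points, brute-force pairwise comparison is shown above. For large n, the divide-and-conquer algorithm (sort by x, recurse on halves, check the dividing strip) achieves O(n log n).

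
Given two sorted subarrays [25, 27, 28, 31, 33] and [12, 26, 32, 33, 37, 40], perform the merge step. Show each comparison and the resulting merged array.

Merging process:

Compare 25 vs 12: take 12 from right. Merged: [12]
Compare 25 vs 26: take 25 from left. Merged: [12, 25]
Compare 27 vs 26: take 26 from right. Merged: [12, 25, 26]
Compare 27 vs 32: take 27 from left. Merged: [12, 25, 26, 27]
Compare 28 vs 32: take 28 from left. Merged: [12, 25, 26, 27, 28]
Compare 31 vs 32: take 31 from left. Merged: [12, 25, 26, 27, 28, 31]
Compare 33 vs 32: take 32 from right. Merged: [12, 25, 26, 27, 28, 31, 32]
Compare 33 vs 33: take 33 from left. Merged: [12, 25, 26, 27, 28, 31, 32, 33]
Append remaining from right: [33, 37, 40]. Merged: [12, 25, 26, 27, 28, 31, 32, 33, 33, 37, 40]

Final merged array: [12, 25, 26, 27, 28, 31, 32, 33, 33, 37, 40]
Total comparisons: 8

The merged array is [12, 25, 26, 27, 28, 31, 32, 33, 33, 37, 40], requiring 8 comparisons. The merge step runs in O(n) time where n is the total number of elements.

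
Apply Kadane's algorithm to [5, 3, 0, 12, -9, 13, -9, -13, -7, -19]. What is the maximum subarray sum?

Using Kadane's algorithm on [5, 3, 0, 12, -9, 13, -9, -13, -7, -19]:

Scanning through the array:
Position 1 (value 3): max_ending_here = 8, max_so_far = 8
Position 2 (value 0): max_ending_here = 8, max_so_far = 8
Position 3 (value 12): max_ending_here = 20, max_so_far = 20
Position 4 (value -9): max_ending_here = 11, max_so_far = 20
Position 5 (value 13): max_ending_here = 24, max_so_far = 24
Position 6 (value -9): max_ending_here = 15, max_so_far = 24
Position 7 (value -13): max_ending_here = 2, max_so_far = 24
Position 8 (value -7): max_ending_here = -5, max_so_far = 24
Position 9 (value -19): max_ending_here = -19, max_so_far = 24

Maximum subarray: [5, 3, 0, 12, -9, 13]
Maximum sum: 24

The maximum subarray is [5, 3, 0, 12, -9, 13] with sum 24. This subarray runs from index 0 to index 5.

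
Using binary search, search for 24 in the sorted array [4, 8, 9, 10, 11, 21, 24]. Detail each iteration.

Binary search for 24 in [4, 8, 9, 10, 11, 21, 24]:

lo=0, hi=6, mid=3, arr[mid]=10 -> 10 < 24, search right half
lo=4, hi=6, mid=5, arr[mid]=21 -> 21 < 24, search right half
lo=6, hi=6, mid=6, arr[mid]=24 -> Found target at index 6!

Binary search finds 24 at index 6 after 3 comparisons. The search repeatedly halves the search space by comparing with the middle element.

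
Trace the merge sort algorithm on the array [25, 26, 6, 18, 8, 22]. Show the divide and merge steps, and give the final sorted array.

Merge sort trace:

Split: [25, 26, 6, 18, 8, 22] -> [25, 26, 6] and [18, 8, 22]
  Split: [25, 26, 6] -> [25] and [26, 6]
    Split: [26, 6] -> [26] and [6]
    Merge: [26] + [6] -> [6, 26]
  Merge: [25] + [6, 26] -> [6, 25, 26]
  Split: [18, 8, 22] -> [18] and [8, 22]
    Split: [8, 22] -> [8] and [22]
    Merge: [8] + [22] -> [8, 22]
  Merge: [18] + [8, 22] -> [8, 18, 22]
Merge: [6, 25, 26] + [8, 18, 22] -> [6, 8, 18, 22, 25, 26]

Final sorted array: [6, 8, 18, 22, 25, 26]

The merge sort proceeds by recursively splitting the array and merging sorted halves.
After all merges, the sorted array is [6, 8, 18, 22, 25, 26].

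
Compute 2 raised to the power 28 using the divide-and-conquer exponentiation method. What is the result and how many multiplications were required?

Computing 2^28 by squaring (build up from 2^1; each line after the first costs one multiplication):

2^1 = 2
2^2 = (2^1)^2 = 2^2 = 4
2^3 = 2 * 2^2 = 2 * 4 = 8
2^6 = (2^3)^2 = 8^2 = 64
2^7 = 2 * 2^6 = 2 * 64 = 128
2^14 = (2^7)^2 = 128^2 = 16384
2^28 = (2^14)^2 = 16384^2 = 268435456

Result: 268435456
Multiplications needed: 6 (6 lines after 2^1)

2^28 = 268435456. Using exponentiation by squaring, this requires 6 multiplications. The key idea: if the exponent is even, square the half-power; if odd, multiply by the base once.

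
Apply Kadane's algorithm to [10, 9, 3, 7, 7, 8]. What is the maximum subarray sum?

Using Kadane's algorithm on [10, 9, 3, 7, 7, 8]:

Scanning through the array:
Position 1 (value 9): max_ending_here = 19, max_so_far = 19
Position 2 (value 3): max_ending_here = 22, max_so_far = 22
Position 3 (value 7): max_ending_here = 29, max_so_far = 29
Position 4 (value 7): max_ending_here = 36, max_so_far = 36
Position 5 (value 8): max_ending_here = 44, max_so_far = 44

Maximum subarray: [10, 9, 3, 7, 7, 8]
Maximum sum: 44

The maximum subarray is [10, 9, 3, 7, 7, 8] with sum 44. This subarray runs from index 0 to index 5.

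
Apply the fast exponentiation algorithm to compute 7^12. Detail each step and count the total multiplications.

Computing 7^12 by squaring (build up from 7^1; each line after the first costs one multiplication):

7^1 = 7
7^2 = (7^1)^2 = 7^2 = 49
7^3 = 7 * 7^2 = 7 * 49 = 343
7^6 = (7^3)^2 = 343^2 = 117649
7^12 = (7^6)^2 = 117649^2 = 13841287201

Result: 13841287201
Multiplications needed: 4 (4 lines after 7^1)

7^12 = 13841287201. Using exponentiation by squaring, this requires 4 multiplications. The key idea: if the exponent is even, square the half-power; if odd, multiply by the base once.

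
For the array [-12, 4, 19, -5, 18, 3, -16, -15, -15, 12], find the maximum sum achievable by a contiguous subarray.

Using Kadane's algorithm on [-12, 4, 19, -5, 18, 3, -16, -15, -15, 12]:

Scanning through the array:
Position 1 (value 4): max_ending_here = 4, max_so_far = 4
Position 2 (value 19): max_ending_here = 23, max_so_far = 23
Position 3 (value -5): max_ending_here = 18, max_so_far = 23
Position 4 (value 18): max_ending_here = 36, max_so_far = 36
Position 5 (value 3): max_ending_here = 39, max_so_far = 39
Position 6 (value -16): max_ending_here = 23, max_so_far = 39
Position 7 (value -15): max_ending_here = 8, max_so_far = 39
Position 8 (value -15): max_ending_here = -7, max_so_far = 39
Position 9 (value 12): max_ending_here = 12, max_so_far = 39

Maximum subarray: [4, 19, -5, 18, 3]
Maximum sum: 39

The maximum subarray is [4, 19, -5, 18, 3] with sum 39. This subarray runs from index 1 to index 5.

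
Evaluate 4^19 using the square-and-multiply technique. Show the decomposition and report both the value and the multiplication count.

Computing 4^19 by squaring (build up from 4^1; each line after the first costs one multiplication):

4^1 = 4
4^2 = (4^1)^2 = 4^2 = 16
4^4 = (4^2)^2 = 16^2 = 256
4^8 = (4^4)^2 = 256^2 = 65536
4^9 = 4 * 4^8 = 4 * 65536 = 262144
4^18 = (4^9)^2 = 262144^2 = 68719476736
4^19 = 4 * 4^18 = 4 * 68719476736 = 274877906944

Result: 274877906944
Multiplications needed: 6 (6 lines after 4^1)

4^19 = 274877906944. Using exponentiation by squaring, this requires 6 multiplications. The key idea: if the exponent is even, square the half-power; if odd, multiply by the base once.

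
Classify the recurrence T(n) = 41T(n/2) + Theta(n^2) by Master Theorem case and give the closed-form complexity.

Master Theorem for T(n) = 41T(n/2) + O(n^2):

a = 41, b = 2, c = 2
log_b(a) = log_2(41) = 5.3576

Case 1: c = 2 < log_2(41) = 5.3576
T(n) = O(n^(log_2 41))

For T(n) = 41T(n/2) + O(n^2): log_2(41) = 5.3576. This is Case 1 of the Master Theorem (c < log_b(a), work dominated by leaves), giving O(n^(log_2 41)).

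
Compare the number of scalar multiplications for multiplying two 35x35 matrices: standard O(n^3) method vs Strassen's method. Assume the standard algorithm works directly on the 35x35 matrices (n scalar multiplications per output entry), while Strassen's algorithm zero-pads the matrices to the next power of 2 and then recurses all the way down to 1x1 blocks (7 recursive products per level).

Matrix multiplication for 35x35 matrices:

Strassen's algorithm requires power-of-2 dimensions. Pad 35x35 to 64x64 (next power of 2).

Standard algorithm: 35^3 = 42875 multiplications
Strassen's algorithm: 7^(log2(64)) = 7^6 = 117649 multiplications
Difference: 42875 - 117649 = -74774 (Strassen uses MORE here due to padding overhead — for small or just-over-power-of-2 n, padding can outweigh the per-level savings)

Standard: 42875 multiplications (35^3). Strassen: 117649 multiplications (7^6, after padding to 64x64). Strassen reduces 8 recursive multiplications to 7 at each level.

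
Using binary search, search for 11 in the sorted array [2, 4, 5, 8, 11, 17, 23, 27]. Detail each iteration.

Binary search for 11 in [2, 4, 5, 8, 11, 17, 23, 27]:

lo=0, hi=7, mid=3, arr[mid]=8 -> 8 < 11, search right half
lo=4, hi=7, mid=5, arr[mid]=17 -> 17 > 11, search left half
lo=4, hi=4, mid=4, arr[mid]=11 -> Found target at index 4!

Binary search finds 11 at index 4 after 3 comparisons. The search repeatedly halves the search space by comparing with the middle element.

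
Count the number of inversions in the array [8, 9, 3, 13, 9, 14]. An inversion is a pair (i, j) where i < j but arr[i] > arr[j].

Finding inversions in [8, 9, 3, 13, 9, 14]:

(0, 2): arr[0]=8 > arr[2]=3
(1, 2): arr[1]=9 > arr[2]=3
(3, 4): arr[3]=13 > arr[4]=9

Total inversions: 3

The array has 3 inversion(s): (0,2), (1,2), (3,4). Each pair (i,j) satisfies i < j and arr[i] > arr[j].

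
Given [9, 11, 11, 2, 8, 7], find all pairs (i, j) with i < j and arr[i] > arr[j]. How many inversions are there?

Finding inversions in [9, 11, 11, 2, 8, 7]:

(0, 3): arr[0]=9 > arr[3]=2
(0, 4): arr[0]=9 > arr[4]=8
(0, 5): arr[0]=9 > arr[5]=7
(1, 3): arr[1]=11 > arr[3]=2
(1, 4): arr[1]=11 > arr[4]=8
(1, 5): arr[1]=11 > arr[5]=7
(2, 3): arr[2]=11 > arr[3]=2
(2, 4): arr[2]=11 > arr[4]=8
(2, 5): arr[2]=11 > arr[5]=7
(4, 5): arr[4]=8 > arr[5]=7

Total inversions: 10

The array has 10 inversion(s): (0,3), (0,4), (0,5), (1,3), (1,4), (1,5), (2,3), (2,4), (2,5), (4,5). Each pair (i,j) satisfies i < j and arr[i] > arr[j].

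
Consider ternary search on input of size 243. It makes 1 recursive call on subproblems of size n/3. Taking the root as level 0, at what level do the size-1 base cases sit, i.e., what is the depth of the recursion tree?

For divide and conquer with division factor 3:

Problem sizes at each level:
Level 0: 243
Level 1: 81
Level 2: 27
Level 3: 9
Level 4: 3
Level 5: 1

The root is level 0 and the size-1 base case is level 5 (the tree spans levels 0 through 5, i.e. 6 levels counting the root), so the depth is the number of divisions: log_3(243) = 5

The recursion tree depth is log_3(243) = 5. At each level, the problem size is divided by 3, so it takes 5 divisions to reduce to a base case of size 1. The algorithm makes 1 recursive call at each level.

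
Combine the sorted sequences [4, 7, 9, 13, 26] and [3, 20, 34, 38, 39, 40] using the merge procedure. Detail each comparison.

Merging process:

Compare 4 vs 3: take 3 from right. Merged: [3]
Compare 4 vs 20: take 4 from left. Merged: [3, 4]
Compare 7 vs 20: take 7 from left. Merged: [3, 4, 7]
Compare 9 vs 20: take 9 from left. Merged: [3, 4, 7, 9]
Compare 13 vs 20: take 13 from left. Merged: [3, 4, 7, 9, 13]
Compare 26 vs 20: take 20 from right. Merged: [3, 4, 7, 9, 13, 20]
Compare 26 vs 34: take 26 from left. Merged: [3, 4, 7, 9, 13, 20, 26]
Append remaining from right: [34, 38, 39, 40]. Merged: [3, 4, 7, 9, 13, 20, 26, 34, 38, 39, 40]

Final merged array: [3, 4, 7, 9, 13, 20, 26, 34, 38, 39, 40]
Total comparisons: 7

The merged array is [3, 4, 7, 9, 13, 20, 26, 34, 38, 39, 40], requiring 7 comparisons. The merge step runs in O(n) time where n is the total number of elements.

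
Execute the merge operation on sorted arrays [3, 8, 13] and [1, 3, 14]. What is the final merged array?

Merging process:

Compare 3 vs 1: take 1 from right. Merged: [1]
Compare 3 vs 3: take 3 from left. Merged: [1, 3]
Compare 8 vs 3: take 3 from right. Merged: [1, 3, 3]
Compare 8 vs 14: take 8 from left. Merged: [1, 3, 3, 8]
Compare 13 vs 14: take 13 from left. Merged: [1, 3, 3, 8, 13]
Append remaining from right: [14]. Merged: [1, 3, 3, 8, 13, 14]

Final merged array: [1, 3, 3, 8, 13, 14]
Total comparisons: 5

The merged array is [1, 3, 3, 8, 13, 14], requiring 5 comparisons. The merge step runs in O(n) time where n is the total number of elements.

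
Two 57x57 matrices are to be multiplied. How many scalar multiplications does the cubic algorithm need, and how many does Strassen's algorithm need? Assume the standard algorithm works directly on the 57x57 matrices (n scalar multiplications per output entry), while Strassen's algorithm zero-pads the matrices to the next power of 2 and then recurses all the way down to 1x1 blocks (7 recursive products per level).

Matrix multiplication for 57x57 matrices:

Strassen's algorithm requires power-of-2 dimensions. Pad 57x57 to 64x64 (next power of 2).

Standard algorithm: 57^3 = 185193 multiplications
Strassen's algorithm: 7^(log2(64)) = 7^6 = 117649 multiplications
Savings: 185193 - 117649 = 67544 multiplications

Standard: 185193 multiplications (57^3). Strassen: 117649 multiplications (7^6, after padding to 64x64). Strassen reduces 8 recursive multiplications to 7 at each level.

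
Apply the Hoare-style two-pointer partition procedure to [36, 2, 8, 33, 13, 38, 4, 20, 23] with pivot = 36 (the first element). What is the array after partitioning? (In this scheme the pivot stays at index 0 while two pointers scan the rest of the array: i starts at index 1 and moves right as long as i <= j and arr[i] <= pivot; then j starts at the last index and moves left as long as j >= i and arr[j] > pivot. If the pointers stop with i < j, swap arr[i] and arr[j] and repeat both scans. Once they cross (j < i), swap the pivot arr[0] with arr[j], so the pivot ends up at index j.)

Hoare-style two-pointer partition with pivot = 36:

Initial array: [36, 2, 8, 33, 13, 38, 4, 20, 23]

Pointers start at i = 1, j = 8.
i stops at index 5 (arr[5]=38 > 36), j stops at index 8 (arr[8]=23 <= 36): swap arr[5] and arr[8], array becomes [36, 2, 8, 33, 13, 23, 4, 20, 38]
i ends at 8, j ends at 7: the pointers have crossed (j < i), so scanning stops.

Swap pivot arr[0] with arr[7] to place pivot at position 7: [20, 2, 8, 33, 13, 23, 4, 36, 38]
Pivot position: 7

After partitioning with pivot 36, the array becomes [20, 2, 8, 33, 13, 23, 4, 36, 38]. The pivot is placed at index 7. All elements to the left of the pivot are <= 36, and all elements to the right are > 36.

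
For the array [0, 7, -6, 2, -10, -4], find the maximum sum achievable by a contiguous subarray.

Using Kadane's algorithm on [0, 7, -6, 2, -10, -4]:

Scanning through the array:
Position 1 (value 7): max_ending_here = 7, max_so_far = 7
Position 2 (value -6): max_ending_here = 1, max_so_far = 7
Position 3 (value 2): max_ending_here = 3, max_so_far = 7
Position 4 (value -10): max_ending_here = -7, max_so_far = 7
Position 5 (value -4): max_ending_here = -4, max_so_far = 7

Maximum subarray: [0, 7]
Maximum sum: 7

The maximum subarray is [0, 7] with sum 7. This subarray runs from index 0 to index 1.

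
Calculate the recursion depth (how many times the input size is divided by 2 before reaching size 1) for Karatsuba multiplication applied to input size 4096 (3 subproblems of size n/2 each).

For divide and conquer with division factor 2:

Problem sizes at each level:
Level 0: 4096
Level 1: 2048
Level 2: 1024
Level 3: 512
Level 4: 256
Level 5: 128
Level 6: 64
Level 7: 32
Level 8: 16
Level 9: 8
Level 10: 4
Level 11: 2
Level 12: 1

The root is level 0 and the size-1 base case is level 12 (the tree spans levels 0 through 12, i.e. 13 levels counting the root), so the depth is the number of divisions: log_2(4096) = 12

The recursion tree depth is log_2(4096) = 12. At each level, the problem size is divided by 2, so it takes 12 divisions to reduce to a base case of size 1. The algorithm makes 3 recursive calls at each level.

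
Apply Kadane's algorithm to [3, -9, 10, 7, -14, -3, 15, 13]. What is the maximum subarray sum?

Using Kadane's algorithm on [3, -9, 10, 7, -14, -3, 15, 13]:

Scanning through the array:
Position 1 (value -9): max_ending_here = -6, max_so_far = 3
Position 2 (value 10): max_ending_here = 10, max_so_far = 10
Position 3 (value 7): max_ending_here = 17, max_so_far = 17
Position 4 (value -14): max_ending_here = 3, max_so_far = 17
Position 5 (value -3): max_ending_here = 0, max_so_far = 17
Position 6 (value 15): max_ending_here = 15, max_so_far = 17
Position 7 (value 13): max_ending_here = 28, max_so_far = 28

Maximum subarray: [10, 7, -14, -3, 15, 13]
Maximum sum: 28

The maximum subarray is [10, 7, -14, -3, 15, 13] with sum 28. This subarray runs from index 2 to index 7.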